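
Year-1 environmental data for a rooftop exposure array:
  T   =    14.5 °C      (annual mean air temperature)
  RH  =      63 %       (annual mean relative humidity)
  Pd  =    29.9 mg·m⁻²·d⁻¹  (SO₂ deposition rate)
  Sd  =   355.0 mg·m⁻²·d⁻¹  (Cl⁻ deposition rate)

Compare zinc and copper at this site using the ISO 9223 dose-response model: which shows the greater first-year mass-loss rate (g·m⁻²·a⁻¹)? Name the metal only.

zinc

zinc: T>10 °C ⇒ hinge -0.071·(14.5−10) = -0.3195
  SO₂ term: 0.0129·29.9^0.44·exp(0.046·63-0.3195) = 0.7581
  Sd branch = 0.0175·Sd^0.57·e^(0.008·RH+0.085·T) = 2.824 μm/a
  r_corr = 0.7581 + 2.824 = 3.582 μm/a
  mass loss = 3.582 μm/a × 7.14 g/cm³ = 25.57 g·m⁻²·a⁻¹
copper: temperature factor f = -0.080·(4.5) = -0.3600
  Pd branch = 0.0053·Pd^0.26·e^(0.059·RH+f) = 0.368 μm/a
  Cl⁻ term: 0.01025·355.0^0.27·exp(0.036·63+0.049·14.5) = 0.9836
  r_corr = 0.368 + 0.9836 = 1.352 μm/a
  mass loss = 1.352 μm/a × 8.96 g/cm³ = 12.11 g·m⁻²·a⁻¹
Ordering by g·m⁻²·a⁻¹: zinc (25.6) > copper (12.1)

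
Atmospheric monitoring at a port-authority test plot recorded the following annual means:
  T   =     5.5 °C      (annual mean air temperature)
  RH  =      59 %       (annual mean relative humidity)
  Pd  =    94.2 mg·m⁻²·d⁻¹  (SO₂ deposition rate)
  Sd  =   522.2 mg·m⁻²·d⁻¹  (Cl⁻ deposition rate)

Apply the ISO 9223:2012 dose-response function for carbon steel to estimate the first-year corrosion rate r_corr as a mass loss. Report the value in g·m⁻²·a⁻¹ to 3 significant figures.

carbon steel: T≤10 °C ⇒ hinge +0.150·(5.5−10) = -0.6750
  sulphur-dioxide contribution → 31.17 μm/a
  chloride contribution → 43.13 μm/a
  total first-year rate 74.3 μm/a
Convert to mass loss: 74.3 μm/a × 7.85 g/cm³ = 583.3 g·m⁻²·a⁻¹

r_corr = 583 g·m⁻²·a⁻¹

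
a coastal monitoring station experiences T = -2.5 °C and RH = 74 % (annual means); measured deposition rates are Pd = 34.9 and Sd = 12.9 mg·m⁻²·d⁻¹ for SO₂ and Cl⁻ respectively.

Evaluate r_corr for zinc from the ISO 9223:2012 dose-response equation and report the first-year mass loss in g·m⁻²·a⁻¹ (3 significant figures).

r_corr = 9.01 g·m⁻²·a⁻¹

zinc: f(T) = +0.038·(T−10) [T≤10 °C] = -0.4750
  sulphur-dioxide contribution → 1.152 μm/a
  chloride contribution → 0.1099 μm/a
  ⇒ r_corr(zinc) = 1.262 μm/a
Convert to mass loss: 1.262 μm/a × 7.14 g/cm³ = 9.01 g·m⁻²·a⁻¹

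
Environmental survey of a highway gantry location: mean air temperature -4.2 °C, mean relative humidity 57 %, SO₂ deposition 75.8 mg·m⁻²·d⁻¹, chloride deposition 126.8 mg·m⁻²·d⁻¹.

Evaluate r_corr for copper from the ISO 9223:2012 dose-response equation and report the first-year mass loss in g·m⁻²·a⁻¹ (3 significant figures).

copper: f(T) = +0.126·(T−10) [T≤10 °C] = -1.7892
  sulphur-dioxide contribution → 0.07879 μm/a
  chloride contribution → 0.2401 μm/a
  ⇒ r_corr(copper) = 0.3189 μm/a
Convert to mass loss: 0.3189 μm/a × 8.96 g/cm³ = 2.857 g·m⁻²·a⁻¹

r_corr = 2.86 g·m⁻²·a⁻¹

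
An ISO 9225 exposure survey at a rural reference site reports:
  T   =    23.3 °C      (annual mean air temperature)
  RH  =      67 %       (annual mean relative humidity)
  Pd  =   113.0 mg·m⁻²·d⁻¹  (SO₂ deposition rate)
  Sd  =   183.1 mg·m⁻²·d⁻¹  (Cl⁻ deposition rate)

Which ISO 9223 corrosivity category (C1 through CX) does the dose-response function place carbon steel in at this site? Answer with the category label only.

C5

carbon steel: f(T) = -0.054·(T−10) [T>10 °C] = -0.7182
  SO₂ term: 1.77·113.0^0.52·exp(0.02·67-0.7182) = 38.51
  Sd branch = 0.102·Sd^0.62·e^(0.033·RH+0.04·T) = 59.77 μm/a
  r_corr = 38.51 + 59.77 = 98.28 μm/a
Category bounds: 80…200 μm/a bracket r_corr ⇒ C5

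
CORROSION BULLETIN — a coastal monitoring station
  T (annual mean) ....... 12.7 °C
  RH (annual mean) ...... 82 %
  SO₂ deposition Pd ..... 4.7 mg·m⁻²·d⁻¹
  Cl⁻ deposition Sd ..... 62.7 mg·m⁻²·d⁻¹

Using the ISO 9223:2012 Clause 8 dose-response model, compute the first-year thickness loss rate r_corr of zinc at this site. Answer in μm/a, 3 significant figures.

zinc: f(T) = -0.071·(T−10) [T>10 °C] = -0.1917
  SO₂ term: 0.0129·4.7^0.44·exp(0.046·82-0.1917) = 0.9146
  Sd branch = 0.0175·Sd^0.57·e^(0.008·RH+0.085·T) = 1.05 μm/a
  sum: 0.9146 + 1.05 → r_corr = 1.965 μm/a

r_corr = 1.96 μm/a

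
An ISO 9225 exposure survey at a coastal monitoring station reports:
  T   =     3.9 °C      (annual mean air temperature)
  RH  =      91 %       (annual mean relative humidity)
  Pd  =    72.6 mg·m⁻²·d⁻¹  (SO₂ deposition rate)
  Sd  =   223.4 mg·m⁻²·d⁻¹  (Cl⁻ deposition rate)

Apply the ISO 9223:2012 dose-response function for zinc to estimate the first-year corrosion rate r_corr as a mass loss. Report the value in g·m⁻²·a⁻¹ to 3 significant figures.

zinc: f(T) = +0.038·(T−10) [T≤10 °C] = -0.2318
  sulphur-dioxide contribution → 4.433 μm/a
  chloride contribution → 1.102 μm/a
  total first-year rate 5.535 μm/a
Convert to mass loss: 5.535 μm/a × 7.14 g/cm³ = 39.52 g·m⁻²·a⁻¹

r_corr = 39.5 g·m⁻²·a⁻¹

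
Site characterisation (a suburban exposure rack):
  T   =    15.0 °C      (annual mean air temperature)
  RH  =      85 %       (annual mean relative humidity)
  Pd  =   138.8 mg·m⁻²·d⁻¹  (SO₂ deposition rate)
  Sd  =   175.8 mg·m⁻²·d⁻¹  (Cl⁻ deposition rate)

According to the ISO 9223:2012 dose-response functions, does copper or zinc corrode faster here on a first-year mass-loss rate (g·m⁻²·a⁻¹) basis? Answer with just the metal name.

zinc

copper: temperature factor f = -0.080·(5.0) = -0.4000
  sulphur-dioxide contribution → 1.93 μm/a
  chloride contribution → 1.841 μm/a
  total first-year rate 3.771 μm/a
  mass loss = 3.771 μm/a × 8.96 g/cm³ = 33.79 g·m⁻²·a⁻¹
zinc: T>10 °C ⇒ hinge -0.071·(15.0−10) = -0.3550
  sulphur-dioxide contribution → 3.955 μm/a
  chloride contribution → 2.354 μm/a
  ⇒ r_corr(zinc) = 6.309 μm/a
  mass loss = 6.309 μm/a × 7.14 g/cm³ = 45.04 g·m⁻²·a⁻¹
Ordering by g·m⁻²·a⁻¹: zinc (45) > copper (33.8)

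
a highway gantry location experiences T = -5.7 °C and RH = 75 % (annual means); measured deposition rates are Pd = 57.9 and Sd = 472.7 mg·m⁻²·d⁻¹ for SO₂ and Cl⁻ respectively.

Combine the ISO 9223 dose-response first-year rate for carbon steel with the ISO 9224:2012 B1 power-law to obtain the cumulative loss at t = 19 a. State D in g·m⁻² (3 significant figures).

carbon steel: T≤10 °C ⇒ hinge +0.150·(-5.7−10) = -2.3550
  SO₂ term: 1.77·57.9^0.52·exp(0.02·75-2.3550) = 6.212
  Cl⁻ term: 0.102·472.7^0.62·exp(0.033·75+0.04·-5.7) = 43.92
  r_corr = 6.212 + 43.92 = 50.14 μm/a
Power-law: D(19) = r_corr · 19^0.523
  D(19) = 50.14 × 19^0.523 = 50.14 × 4.664 = 233.9 μm
  Mass loss = 233.9 μm × 7.85 g/cm³ = 1836 g·m⁻²

D(19) = 1.84e+03 g·m⁻²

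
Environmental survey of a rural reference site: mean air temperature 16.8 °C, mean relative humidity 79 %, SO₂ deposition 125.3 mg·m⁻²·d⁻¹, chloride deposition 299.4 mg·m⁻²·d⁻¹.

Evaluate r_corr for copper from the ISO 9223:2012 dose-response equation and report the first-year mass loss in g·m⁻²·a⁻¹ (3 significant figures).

copper: T>10 °C ⇒ hinge -0.080·(16.8−10) = -0.5440
  sulphur-dioxide contribution → 1.142 μm/a
  chloride contribution → 1.87 μm/a
  total first-year rate 3.013 μm/a
Convert to mass loss: 3.013 μm/a × 8.96 g/cm³ = 26.99 g·m⁻²·a⁻¹

r_corr = 27.0 g·m⁻²·a⁻¹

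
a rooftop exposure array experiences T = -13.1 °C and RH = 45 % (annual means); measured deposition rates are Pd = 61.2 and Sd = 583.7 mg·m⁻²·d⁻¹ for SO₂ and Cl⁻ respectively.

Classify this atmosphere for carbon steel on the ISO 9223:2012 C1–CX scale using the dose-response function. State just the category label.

C2

carbon steel: T≤10 °C ⇒ hinge +0.150·(-13.1−10) = -3.4650
  SO₂ term: 1.77·61.2^0.52·exp(0.02·45-3.4650) = 1.156
  Sd branch = 0.102·Sd^0.62·e^(0.033·RH+0.04·T) = 13.84 μm/a
  sum: 1.156 + 13.84 → r_corr = 14.99 μm/a
Category bounds: 1.3…25 μm/a bracket r_corr ⇒ C2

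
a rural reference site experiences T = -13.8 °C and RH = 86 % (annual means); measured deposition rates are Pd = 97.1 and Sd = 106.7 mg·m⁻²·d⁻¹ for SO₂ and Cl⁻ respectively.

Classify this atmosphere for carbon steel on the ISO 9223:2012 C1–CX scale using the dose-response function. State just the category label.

carbon steel: temperature factor f = +0.150·(-23.8) = -3.5700
  sulphur-dioxide contribution → 3.005 μm/a
  chloride contribution → 18.15 μm/a
  ⇒ r_corr(carbon steel) = 21.15 μm/a
ISO 9223 Table 2 (carbon steel): 1.3 < 21.2 ≤ 25 μm/a ⇒ C2

C2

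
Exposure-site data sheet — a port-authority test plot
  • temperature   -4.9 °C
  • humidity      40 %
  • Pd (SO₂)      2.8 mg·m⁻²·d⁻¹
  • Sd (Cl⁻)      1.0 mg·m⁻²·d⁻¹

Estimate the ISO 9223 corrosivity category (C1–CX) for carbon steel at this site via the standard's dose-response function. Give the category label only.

C1

carbon steel: f(T) = +0.150·(T−10) [T≤10 °C] = -2.2350
  SO₂ term: 1.77·2.8^0.52·exp(0.02·40-2.2350) = 0.7199
  Sd branch = 0.102·Sd^0.62·e^(0.033·RH+0.04·T) = 0.3139 μm/a
  r_corr = 0.7199 + 0.3139 = 1.034 μm/a
Category bounds: 0…1.3 μm/a bracket r_corr ⇒ C1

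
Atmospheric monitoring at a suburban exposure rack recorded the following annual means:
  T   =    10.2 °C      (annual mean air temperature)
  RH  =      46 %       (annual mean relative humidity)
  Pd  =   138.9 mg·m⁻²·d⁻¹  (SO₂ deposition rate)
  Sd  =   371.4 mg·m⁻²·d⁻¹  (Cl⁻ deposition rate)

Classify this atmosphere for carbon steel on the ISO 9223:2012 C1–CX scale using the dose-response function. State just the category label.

carbon steel: T>10 °C ⇒ hinge -0.054·(10.2−10) = -0.0108
  Pd branch = 1.77·Pd^0.52·e^(0.02·RH+f) = 57.15 μm/a
  Cl⁻ term: 0.102·371.4^0.62·exp(0.033·46+0.04·10.2) = 27.44
  sum: 57.15 + 27.44 → r_corr = 84.59 μm/a
84.6 μm/a falls in (80, 200] for carbon steel → category C5

C5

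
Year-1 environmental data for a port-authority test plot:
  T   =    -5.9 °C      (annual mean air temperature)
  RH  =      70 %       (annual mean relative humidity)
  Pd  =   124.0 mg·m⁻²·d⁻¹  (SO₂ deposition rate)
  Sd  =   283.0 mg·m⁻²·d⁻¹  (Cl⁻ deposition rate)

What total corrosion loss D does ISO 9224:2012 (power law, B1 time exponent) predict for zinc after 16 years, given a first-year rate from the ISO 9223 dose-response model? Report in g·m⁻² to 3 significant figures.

zinc: f(T) = +0.038·(T−10) [T≤10 °C] = -0.6042
  Pd branch = 0.0129·Pd^0.44·e^(0.046·RH+f) = 1.471 μm/a
  Sd branch = 0.0175·Sd^0.57·e^(0.008·RH+0.085·T) = 0.4634 μm/a
  r_corr = 1.471 + 0.4634 = 1.935 μm/a
ISO 9224: D(t) = r_corr · t^b with b = 0.813 (zinc, B1)
  D(16) = 1.935 × 16^0.813 = 1.935 × 9.527 = 18.43 μm
  Mass loss = 18.43 μm × 7.14 g/cm³ = 131.6 g·m⁻²

D(16) = 132 g·m⁻²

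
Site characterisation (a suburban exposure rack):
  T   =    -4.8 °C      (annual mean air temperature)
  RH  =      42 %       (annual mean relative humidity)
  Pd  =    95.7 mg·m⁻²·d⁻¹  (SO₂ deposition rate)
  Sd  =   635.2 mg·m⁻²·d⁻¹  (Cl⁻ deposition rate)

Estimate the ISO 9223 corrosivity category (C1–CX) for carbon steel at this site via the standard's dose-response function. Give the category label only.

carbon steel: T≤10 °C ⇒ hinge +0.150·(-4.8−10) = -2.2200
  Pd branch = 1.77·Pd^0.52·e^(0.02·RH+f) = 4.772 μm/a
  Cl⁻ term: 0.102·635.2^0.62·exp(0.033·42+0.04·-4.8) = 18.41
  sum: 4.772 + 18.41 → r_corr = 23.18 μm/a
Category bounds: 1.3…25 μm/a bracket r_corr ⇒ C2

C2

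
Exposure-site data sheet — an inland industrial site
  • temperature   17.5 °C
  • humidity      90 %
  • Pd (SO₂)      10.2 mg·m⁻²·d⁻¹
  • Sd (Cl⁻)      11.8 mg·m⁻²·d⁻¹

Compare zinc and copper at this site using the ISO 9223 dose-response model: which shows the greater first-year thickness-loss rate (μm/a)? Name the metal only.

zinc: f(T) = -0.071·(T−10) [T>10 °C] = -0.5325
  SO₂ term: 0.0129·10.2^0.44·exp(0.046·90-0.5325) = 1.322
  Cl⁻ term: 0.0175·11.8^0.57·exp(0.008·90+0.085·17.5) = 0.6497
  sum: 1.322 + 0.6497 → r_corr = 1.971 μm/a
copper: T>10 °C ⇒ hinge -0.080·(17.5−10) = -0.6000
  SO₂ term: 0.0053·10.2^0.26·exp(0.059·90-0.6000) = 1.077
  Sd branch = 0.01025·Sd^0.27·e^(0.036·RH+0.049·T) = 1.201 μm/a
  sum: 1.077 + 1.201 → r_corr = 2.278 μm/a
Ordering by μm/a: copper (2.28) > zinc (1.97)

copper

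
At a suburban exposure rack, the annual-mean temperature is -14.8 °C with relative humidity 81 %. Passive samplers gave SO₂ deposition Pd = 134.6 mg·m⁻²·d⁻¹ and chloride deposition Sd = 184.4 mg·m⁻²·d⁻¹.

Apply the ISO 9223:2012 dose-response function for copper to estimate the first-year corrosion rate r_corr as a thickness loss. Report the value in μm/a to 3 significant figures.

copper: temperature factor f = +0.126·(-24.8) = -3.1248
  sulphur-dioxide contribution → 0.09914 μm/a
  chloride contribution → 0.3749 μm/a
  total first-year rate 0.4741 μm/a

r_corr = 0.474 μm/a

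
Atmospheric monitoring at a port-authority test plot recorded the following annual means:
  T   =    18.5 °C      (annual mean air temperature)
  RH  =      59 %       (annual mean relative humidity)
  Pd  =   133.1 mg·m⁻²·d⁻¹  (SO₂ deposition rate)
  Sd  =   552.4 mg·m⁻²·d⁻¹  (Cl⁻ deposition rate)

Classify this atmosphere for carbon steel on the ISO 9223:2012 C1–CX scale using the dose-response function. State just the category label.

carbon steel: temperature factor f = -0.054·(8.5) = -0.4590
  SO₂ term: 1.77·133.1^0.52·exp(0.02·59-0.4590) = 46.31
  Cl⁻ term: 0.102·552.4^0.62·exp(0.033·59+0.04·18.5) = 75.12
  sum: 46.31 + 75.12 → r_corr = 121.4 μm/a
121 μm/a falls in (80, 200] for carbon steel → category C5

C5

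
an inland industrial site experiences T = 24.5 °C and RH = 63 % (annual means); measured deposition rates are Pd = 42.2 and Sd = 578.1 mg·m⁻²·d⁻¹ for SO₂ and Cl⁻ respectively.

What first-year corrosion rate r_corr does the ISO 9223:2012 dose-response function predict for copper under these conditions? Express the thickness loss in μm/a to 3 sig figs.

copper: f(T) = -0.080·(T−10) [T>10 °C] = -1.1600
  SO₂ term: 0.0053·42.2^0.26·exp(0.059·63-1.1600) = 0.1809
  Sd branch = 0.01025·Sd^0.27·e^(0.036·RH+0.049·T) = 1.832 μm/a
  r_corr = 0.1809 + 1.832 = 2.012 μm/a

r_corr = 2.01 μm/a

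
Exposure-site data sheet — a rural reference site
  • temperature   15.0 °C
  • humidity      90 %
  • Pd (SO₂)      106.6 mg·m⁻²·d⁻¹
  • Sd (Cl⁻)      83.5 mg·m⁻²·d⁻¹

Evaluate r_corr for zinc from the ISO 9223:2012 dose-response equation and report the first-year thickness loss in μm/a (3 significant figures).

r_corr = 6.03 μm/a

zinc: f(T) = -0.071·(T−10) [T>10 °C] = -0.3550
  Pd branch = 0.0129·Pd^0.44·e^(0.046·RH+f) = 4.432 μm/a
  Sd branch = 0.0175·Sd^0.57·e^(0.008·RH+0.085·T) = 1.603 μm/a
  r_corr = 4.432 + 1.603 = 6.035 μm/a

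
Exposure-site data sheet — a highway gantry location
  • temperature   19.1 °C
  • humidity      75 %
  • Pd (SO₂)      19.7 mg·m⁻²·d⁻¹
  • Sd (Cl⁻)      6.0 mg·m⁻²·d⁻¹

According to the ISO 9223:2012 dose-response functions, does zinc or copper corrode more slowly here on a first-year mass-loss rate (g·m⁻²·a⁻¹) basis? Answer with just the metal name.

zinc

zinc: T>10 °C ⇒ hinge -0.071·(19.1−10) = -0.6461
  Pd branch = 0.0129·Pd^0.44·e^(0.046·RH+f) = 0.7904 μm/a
  Cl⁻ term: 0.0175·6.0^0.57·exp(0.008·75+0.085·19.1) = 0.449
  r_corr = 0.7904 + 0.449 = 1.239 μm/a
  mass loss = 1.239 μm/a × 7.14 g/cm³ = 8.85 g·m⁻²·a⁻¹
copper: T>10 °C ⇒ hinge -0.080·(19.1−10) = -0.7280
  Pd branch = 0.0053·Pd^0.26·e^(0.059·RH+f) = 0.4639 μm/a
  Sd branch = 0.01025·Sd^0.27·e^(0.036·RH+0.049·T) = 0.6308 μm/a
  sum: 0.4639 + 0.6308 → r_corr = 1.095 μm/a
  mass loss = 1.095 μm/a × 8.96 g/cm³ = 9.808 g·m⁻²·a⁻¹
Ordering by g·m⁻²·a⁻¹: copper (9.81) > zinc (8.85)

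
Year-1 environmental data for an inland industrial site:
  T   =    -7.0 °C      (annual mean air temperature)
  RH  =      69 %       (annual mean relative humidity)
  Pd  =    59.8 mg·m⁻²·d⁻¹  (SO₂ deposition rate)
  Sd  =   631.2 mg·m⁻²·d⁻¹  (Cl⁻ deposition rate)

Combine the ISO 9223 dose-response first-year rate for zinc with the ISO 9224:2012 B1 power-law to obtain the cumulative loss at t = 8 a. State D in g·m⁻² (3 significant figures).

zinc: T≤10 °C ⇒ hinge +0.038·(-7.0−10) = -0.6460
  sulphur-dioxide contribution → 0.9778 μm/a
  chloride contribution → 0.6614 μm/a
  ⇒ r_corr(zinc) = 1.639 μm/a
ISO 9224: D(t) = r_corr · t^b with b = 0.813 (zinc, B1)
  D(8) = 1.639 × 8^0.813 = 1.639 × 5.423 = 8.889 μm
  Mass loss = 8.889 μm × 7.14 g/cm³ = 63.46 g·m⁻²

D(8) = 63.5 g·m⁻²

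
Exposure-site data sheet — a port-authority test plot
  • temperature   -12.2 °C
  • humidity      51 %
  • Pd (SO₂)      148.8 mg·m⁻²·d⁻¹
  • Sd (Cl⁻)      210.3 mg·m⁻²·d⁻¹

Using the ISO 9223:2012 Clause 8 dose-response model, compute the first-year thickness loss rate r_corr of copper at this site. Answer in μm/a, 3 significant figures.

r_corr = 0.174 μm/a

copper: temperature factor f = +0.126·(-22.2) = -2.7972
  sulphur-dioxide contribution → 0.02405 μm/a
  chloride contribution → 0.1498 μm/a
  ⇒ r_corr(copper) = 0.1739 μm/a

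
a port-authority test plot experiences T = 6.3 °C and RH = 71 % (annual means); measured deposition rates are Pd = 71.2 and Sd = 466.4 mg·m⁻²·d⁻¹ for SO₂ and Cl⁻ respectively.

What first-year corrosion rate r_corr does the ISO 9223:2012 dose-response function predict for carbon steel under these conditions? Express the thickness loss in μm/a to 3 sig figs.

carbon steel: f(T) = +0.150·(T−10) [T≤10 °C] = -0.5550
  SO₂ term: 1.77·71.2^0.52·exp(0.02·71-0.5550) = 38.63
  Sd branch = 0.102·Sd^0.62·e^(0.033·RH+0.04·T) = 61.69 μm/a
  sum: 38.63 + 61.69 → r_corr = 100.3 μm/a

r_corr = 100 μm/a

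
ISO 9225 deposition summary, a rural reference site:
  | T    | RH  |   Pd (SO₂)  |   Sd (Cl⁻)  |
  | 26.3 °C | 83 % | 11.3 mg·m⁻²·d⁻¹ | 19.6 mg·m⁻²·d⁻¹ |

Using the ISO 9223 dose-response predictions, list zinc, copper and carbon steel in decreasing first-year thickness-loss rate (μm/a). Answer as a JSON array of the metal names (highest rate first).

zinc: T>10 °C ⇒ hinge -0.071·(26.3−10) = -1.1573
  sulphur-dioxide contribution → 0.5364 μm/a
  chloride contribution → 1.733 μm/a
  ⇒ r_corr(zinc) = 2.27 μm/a
copper: f(T) = -0.080·(T−10) [T>10 °C] = -1.3040
  sulphur-dioxide contribution → 0.3618 μm/a
  chloride contribution → 1.648 μm/a
  ⇒ r_corr(copper) = 2.01 μm/a
carbon steel: f(T) = -0.054·(T−10) [T>10 °C] = -0.8802
  sulphur-dioxide contribution → 13.62 μm/a
  chloride contribution → 28.59 μm/a
  ⇒ r_corr(carbon steel) = 42.21 μm/a
Ordering by μm/a: carbon steel (42.2) > zinc (2.27) > copper (2.01)

["carbon steel", "zinc", "copper"]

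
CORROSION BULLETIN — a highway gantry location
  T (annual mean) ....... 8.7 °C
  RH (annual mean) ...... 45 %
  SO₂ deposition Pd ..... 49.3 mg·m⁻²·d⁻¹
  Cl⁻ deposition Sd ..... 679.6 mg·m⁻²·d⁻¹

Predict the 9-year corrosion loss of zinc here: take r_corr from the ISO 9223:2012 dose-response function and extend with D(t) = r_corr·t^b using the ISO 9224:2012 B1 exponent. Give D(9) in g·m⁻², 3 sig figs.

zinc: f(T) = +0.038·(T−10) [T≤10 °C] = -0.0494
  sulphur-dioxide contribution → 0.5407 μm/a
  chloride contribution → 2.162 μm/a
  ⇒ r_corr(zinc) = 2.703 μm/a
ISO 9224: D(t) = r_corr · t^b with b = 0.813 (zinc, B1)
  D(9) = 2.703 × 9^0.813 = 2.703 × 5.968 = 16.13 μm
  Mass loss = 16.13 μm × 7.14 g/cm³ = 115.2 g·m⁻²

D(9) = 115 g·m⁻²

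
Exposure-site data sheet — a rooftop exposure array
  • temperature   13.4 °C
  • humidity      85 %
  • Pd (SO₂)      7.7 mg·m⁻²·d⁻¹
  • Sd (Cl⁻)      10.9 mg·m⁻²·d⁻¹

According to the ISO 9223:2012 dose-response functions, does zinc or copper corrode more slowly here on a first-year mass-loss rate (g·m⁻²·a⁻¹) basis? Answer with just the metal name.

zinc

zinc: temperature factor f = -0.071·(3.4) = -0.2414
  SO₂ term: 0.0129·7.7^0.44·exp(0.046·85-0.2414) = 1.241
  Sd branch = 0.0175·Sd^0.57·e^(0.008·RH+0.085·T) = 0.4211 μm/a
  sum: 1.241 + 0.4211 → r_corr = 1.662 μm/a
  mass loss = 1.662 μm/a × 7.14 g/cm³ = 11.87 g·m⁻²·a⁻¹
copper: f(T) = -0.080·(T−10) [T>10 °C] = -0.2720
  Pd branch = 0.0053·Pd^0.26·e^(0.059·RH+f) = 1.034 μm/a
  Sd branch = 0.01025·Sd^0.27·e^(0.036·RH+0.049·T) = 0.8034 μm/a
  sum: 1.034 + 0.8034 → r_corr = 1.838 μm/a
  mass loss = 1.838 μm/a × 8.96 g/cm³ = 16.47 g·m⁻²·a⁻¹
Ordering by g·m⁻²·a⁻¹: copper (16.5) > zinc (11.9)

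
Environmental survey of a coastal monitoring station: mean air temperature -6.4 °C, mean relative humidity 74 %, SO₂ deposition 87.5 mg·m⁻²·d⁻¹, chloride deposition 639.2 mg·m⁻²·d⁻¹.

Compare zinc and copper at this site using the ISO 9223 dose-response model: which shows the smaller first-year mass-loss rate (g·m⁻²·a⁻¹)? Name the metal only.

copper

zinc: T≤10 °C ⇒ hinge +0.038·(-6.4−10) = -0.6232
  sulphur-dioxide contribution → 1.489 μm/a
  chloride contribution → 0.7296 μm/a
  total first-year rate 2.218 μm/a
  mass loss = 2.218 μm/a × 7.14 g/cm³ = 15.84 g·m⁻²·a⁻¹
copper: temperature factor f = +0.126·(-16.4) = -2.0664
  sulphur-dioxide contribution → 0.169 μm/a
  chloride contribution → 0.6152 μm/a
  ⇒ r_corr(copper) = 0.7842 μm/a
  mass loss = 0.7842 μm/a × 8.96 g/cm³ = 7.026 g·m⁻²·a⁻¹
Ordering by g·m⁻²·a⁻¹: zinc (15.8) > copper (7.03)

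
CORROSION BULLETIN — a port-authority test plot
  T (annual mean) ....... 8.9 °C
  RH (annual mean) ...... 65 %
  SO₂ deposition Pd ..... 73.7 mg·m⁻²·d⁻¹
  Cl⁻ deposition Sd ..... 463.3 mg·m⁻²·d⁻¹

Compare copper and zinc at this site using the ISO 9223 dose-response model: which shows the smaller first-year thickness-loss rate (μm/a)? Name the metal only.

copper: f(T) = +0.126·(T−10) [T≤10 °C] = -0.1386
  sulphur-dioxide contribution → 0.6533 μm/a
  chloride contribution → 0.8633 μm/a
  total first-year rate 1.517 μm/a
zinc: temperature factor f = +0.038·(-1.1) = -0.0418
  sulphur-dioxide contribution → 1.632 μm/a
  chloride contribution → 2.075 μm/a
  total first-year rate 3.706 μm/a
Ordering by μm/a: zinc (3.71) > copper (1.52)

copper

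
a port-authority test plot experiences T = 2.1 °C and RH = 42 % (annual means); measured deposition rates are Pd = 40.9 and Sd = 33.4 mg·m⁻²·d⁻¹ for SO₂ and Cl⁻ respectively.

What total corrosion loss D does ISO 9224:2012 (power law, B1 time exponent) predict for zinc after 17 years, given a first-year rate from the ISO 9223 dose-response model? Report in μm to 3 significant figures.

zinc: f(T) = +0.038·(T−10) [T≤10 °C] = -0.3002
  SO₂ term: 0.0129·40.9^0.44·exp(0.046·42-0.3002) = 0.3376
  Cl⁻ term: 0.0175·33.4^0.57·exp(0.008·42+0.085·2.1) = 0.2163
  r_corr = 0.3376 + 0.2163 = 0.5539 μm/a
Power-law: D(17) = r_corr · 17^0.813
  D(17) = 0.5539 × 17^0.813 = 0.5539 × 10.01 = 5.544 μm

D(17) = 5.54 μm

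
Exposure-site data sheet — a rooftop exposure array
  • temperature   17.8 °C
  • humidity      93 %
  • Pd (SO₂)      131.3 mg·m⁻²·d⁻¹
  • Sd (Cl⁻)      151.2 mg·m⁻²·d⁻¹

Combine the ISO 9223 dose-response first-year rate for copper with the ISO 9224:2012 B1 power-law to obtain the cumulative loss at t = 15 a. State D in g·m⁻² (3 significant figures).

copper: temperature factor f = -0.080·(7.8) = -0.6240
  Pd branch = 0.0053·Pd^0.26·e^(0.059·RH+f) = 2.438 μm/a
  Sd branch = 0.01025·Sd^0.27·e^(0.036·RH+0.049·T) = 2.704 μm/a
  r_corr = 2.438 + 2.704 = 5.142 μm/a
ISO 9224: D(t) = r_corr · t^b with b = 0.667 (copper, B1)
  D(15) = 5.142 × 15^0.667 = 5.142 × 6.088 = 31.3 μm
  Mass loss = 31.3 μm × 8.96 g/cm³ = 280.5 g·m⁻²

D(15) = 280 g·m⁻²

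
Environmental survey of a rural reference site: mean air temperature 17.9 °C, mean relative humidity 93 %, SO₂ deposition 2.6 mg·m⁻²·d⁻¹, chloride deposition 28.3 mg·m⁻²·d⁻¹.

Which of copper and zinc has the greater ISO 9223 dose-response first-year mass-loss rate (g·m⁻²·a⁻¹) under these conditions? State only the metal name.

copper

copper: f(T) = -0.080·(T−10) [T>10 °C] = -0.6320
  SO₂ term: 0.0053·2.6^0.26·exp(0.059·93-0.6320) = 0.8723
  Sd branch = 0.01025·Sd^0.27·e^(0.036·RH+0.049·T) = 1.728 μm/a
  r_corr = 0.8723 + 1.728 = 2.601 μm/a
  mass loss = 2.601 μm/a × 8.96 g/cm³ = 23.3 g·m⁻²·a⁻¹
zinc: temperature factor f = -0.071·(7.9) = -0.5609
  Pd branch = 0.0129·Pd^0.44·e^(0.046·RH+f) = 0.8082 μm/a
  Cl⁻ term: 0.0175·28.3^0.57·exp(0.008·93+0.085·17.9) = 1.134
  r_corr = 0.8082 + 1.134 = 1.942 μm/a
  mass loss = 1.942 μm/a × 7.14 g/cm³ = 13.86 g·m⁻²·a⁻¹
Ordering by g·m⁻²·a⁻¹: copper (23.3) > zinc (13.9)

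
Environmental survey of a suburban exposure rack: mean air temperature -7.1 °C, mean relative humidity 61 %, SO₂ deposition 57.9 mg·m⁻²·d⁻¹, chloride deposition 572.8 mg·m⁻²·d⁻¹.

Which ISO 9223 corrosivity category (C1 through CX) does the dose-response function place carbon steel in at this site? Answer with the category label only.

C3

carbon steel: f(T) = +0.150·(T−10) [T≤10 °C] = -2.5650
  sulphur-dioxide contribution → 3.806 μm/a
  chloride contribution → 29.48 μm/a
  ⇒ r_corr(carbon steel) = 33.28 μm/a
33.3 μm/a falls in (25, 50] for carbon steel → category C3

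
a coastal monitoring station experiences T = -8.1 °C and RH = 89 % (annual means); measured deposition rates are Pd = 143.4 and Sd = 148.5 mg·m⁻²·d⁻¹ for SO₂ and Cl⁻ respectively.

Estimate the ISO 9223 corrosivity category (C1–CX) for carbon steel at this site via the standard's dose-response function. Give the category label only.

C3

carbon steel: f(T) = +0.150·(T−10) [T≤10 °C] = -2.7150
  sulphur-dioxide contribution → 9.19 μm/a
  chloride contribution → 30.89 μm/a
  ⇒ r_corr(carbon steel) = 40.08 μm/a
Category bounds: 25…50 μm/a bracket r_corr ⇒ C3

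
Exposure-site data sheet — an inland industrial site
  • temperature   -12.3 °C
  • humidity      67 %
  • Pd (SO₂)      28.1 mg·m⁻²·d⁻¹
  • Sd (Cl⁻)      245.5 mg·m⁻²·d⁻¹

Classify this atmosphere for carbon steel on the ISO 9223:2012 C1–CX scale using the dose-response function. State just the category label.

carbon steel: f(T) = +0.150·(T−10) [T≤10 °C] = -3.3450
  Pd branch = 1.77·Pd^0.52·e^(0.02·RH+f) = 1.351 μm/a
  Sd branch = 0.102·Sd^0.62·e^(0.033·RH+0.04·T) = 17.26 μm/a
  sum: 1.351 + 17.26 → r_corr = 18.61 μm/a
Category bounds: 1.3…25 μm/a bracket r_corr ⇒ C2

C2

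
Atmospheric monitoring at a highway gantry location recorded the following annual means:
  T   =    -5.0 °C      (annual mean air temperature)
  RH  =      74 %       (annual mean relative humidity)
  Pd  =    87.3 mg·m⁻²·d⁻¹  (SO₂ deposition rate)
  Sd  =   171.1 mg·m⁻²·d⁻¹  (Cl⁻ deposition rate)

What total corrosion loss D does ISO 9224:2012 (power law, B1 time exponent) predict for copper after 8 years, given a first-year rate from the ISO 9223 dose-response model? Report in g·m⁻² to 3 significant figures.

D(8) = 23.8 g·m⁻²

copper: temperature factor f = +0.126·(-15.0) = -1.8900
  SO₂ term: 0.0053·87.3^0.26·exp(0.059·74-1.8900) = 0.2015
  Sd branch = 0.01025·Sd^0.27·e^(0.036·RH+0.049·T) = 0.4616 μm/a
  r_corr = 0.2015 + 0.4616 = 0.6631 μm/a
Long-term exponent b (ISO 9224 Table 2, B1) = 0.667
  D(8) = 0.6631 × 8^0.667 = 0.6631 × 4.003 = 2.654 μm
  Mass loss = 2.654 μm × 8.96 g/cm³ = 23.78 g·m⁻²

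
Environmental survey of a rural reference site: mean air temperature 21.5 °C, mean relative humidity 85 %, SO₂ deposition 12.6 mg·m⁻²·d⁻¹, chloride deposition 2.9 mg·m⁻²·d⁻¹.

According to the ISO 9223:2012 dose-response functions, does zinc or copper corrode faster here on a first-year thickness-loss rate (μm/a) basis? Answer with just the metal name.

copper

zinc: T>10 °C ⇒ hinge -0.071·(21.5−10) = -0.8165
  SO₂ term: 0.0129·12.6^0.44·exp(0.046·85-0.8165) = 0.8674
  Sd branch = 0.0175·Sd^0.57·e^(0.008·RH+0.085·T) = 0.3941 μm/a
  r_corr = 0.8674 + 0.3941 = 1.262 μm/a
copper: f(T) = -0.080·(T−10) [T>10 °C] = -0.9200
  SO₂ term: 0.0053·12.6^0.26·exp(0.059·85-0.9200) = 0.6149
  Cl⁻ term: 0.01025·2.9^0.27·exp(0.036·85+0.049·21.5) = 0.8357
  r_corr = 0.6149 + 0.8357 = 1.451 μm/a
Ordering by μm/a: copper (1.45) > zinc (1.26)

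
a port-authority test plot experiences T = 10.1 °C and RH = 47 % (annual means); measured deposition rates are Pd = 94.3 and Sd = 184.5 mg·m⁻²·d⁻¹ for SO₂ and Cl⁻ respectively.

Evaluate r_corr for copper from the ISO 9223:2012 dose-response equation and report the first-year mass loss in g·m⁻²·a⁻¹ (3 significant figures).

copper: f(T) = -0.080·(T−10) [T>10 °C] = -0.0080
  SO₂ term: 0.0053·94.3^0.26·exp(0.059·47-0.0080) = 0.2745
  Cl⁻ term: 0.01025·184.5^0.27·exp(0.036·47+0.049·10.1) = 0.3735
  sum: 0.2745 + 0.3735 → r_corr = 0.648 μm/a
Convert to mass loss: 0.648 μm/a × 8.96 g/cm³ = 5.806 g·m⁻²·a⁻¹

r_corr = 5.81 g·m⁻²·a⁻¹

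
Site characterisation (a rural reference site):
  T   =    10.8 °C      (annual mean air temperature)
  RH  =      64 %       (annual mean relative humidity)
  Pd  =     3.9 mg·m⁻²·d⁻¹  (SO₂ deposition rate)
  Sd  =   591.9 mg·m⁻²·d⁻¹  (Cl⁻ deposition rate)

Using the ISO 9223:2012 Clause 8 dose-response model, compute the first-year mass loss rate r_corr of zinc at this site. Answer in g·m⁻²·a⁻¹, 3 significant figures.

zinc: T>10 °C ⇒ hinge -0.071·(10.8−10) = -0.0568
  sulphur-dioxide contribution → 0.4213 μm/a
  chloride contribution → 2.781 μm/a
  total first-year rate 3.203 μm/a
Convert to mass loss: 3.203 μm/a × 7.14 g/cm³ = 22.87 g·m⁻²·a⁻¹

r_corr = 22.9 g·m⁻²·a⁻¹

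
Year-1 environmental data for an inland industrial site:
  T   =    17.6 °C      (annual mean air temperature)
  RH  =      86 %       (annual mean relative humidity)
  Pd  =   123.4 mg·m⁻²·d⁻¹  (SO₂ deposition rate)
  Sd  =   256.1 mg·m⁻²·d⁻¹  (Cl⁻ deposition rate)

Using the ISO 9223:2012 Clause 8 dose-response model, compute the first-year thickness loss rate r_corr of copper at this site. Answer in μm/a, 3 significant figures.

copper: f(T) = -0.080·(T−10) [T>10 °C] = -0.6080
  Pd branch = 0.0053·Pd^0.26·e^(0.059·RH+f) = 1.613 μm/a
  Cl⁻ term: 0.01025·256.1^0.27·exp(0.036·86+0.049·17.6) = 2.399
  r_corr = 1.613 + 2.399 = 4.012 μm/a

r_corr = 4.01 μm/a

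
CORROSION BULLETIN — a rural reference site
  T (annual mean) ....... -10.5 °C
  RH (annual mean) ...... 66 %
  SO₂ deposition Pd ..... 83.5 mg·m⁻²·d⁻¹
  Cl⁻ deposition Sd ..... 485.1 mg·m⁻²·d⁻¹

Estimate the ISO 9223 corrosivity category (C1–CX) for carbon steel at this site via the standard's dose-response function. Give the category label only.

C3

carbon steel: temperature factor f = +0.150·(-20.5) = -3.0750
  SO₂ term: 1.77·83.5^0.52·exp(0.02·66-3.0750) = 3.055
  Sd branch = 0.102·Sd^0.62·e^(0.033·RH+0.04·T) = 27.37 μm/a
  sum: 3.055 + 27.37 → r_corr = 30.43 μm/a
Category bounds: 25…50 μm/a bracket r_corr ⇒ C3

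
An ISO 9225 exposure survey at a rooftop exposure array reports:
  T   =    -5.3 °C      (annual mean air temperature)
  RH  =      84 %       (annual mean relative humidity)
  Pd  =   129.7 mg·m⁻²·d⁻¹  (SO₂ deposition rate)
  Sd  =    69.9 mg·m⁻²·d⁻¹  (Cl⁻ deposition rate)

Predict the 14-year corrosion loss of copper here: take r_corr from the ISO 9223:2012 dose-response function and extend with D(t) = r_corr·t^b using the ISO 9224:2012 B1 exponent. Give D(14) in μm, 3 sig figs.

D(14) = 5.23 μm

copper: f(T) = +0.126·(T−10) [T≤10 °C] = -1.9278
  sulphur-dioxide contribution → 0.3879 μm/a
  chloride contribution → 0.512 μm/a
  ⇒ r_corr(copper) = 0.8999 μm/a
ISO 9224: D(t) = r_corr · t^b with b = 0.667 (copper, B1)
  D(14) = 0.8999 × 14^0.667 = 0.8999 × 5.814 = 5.232 μm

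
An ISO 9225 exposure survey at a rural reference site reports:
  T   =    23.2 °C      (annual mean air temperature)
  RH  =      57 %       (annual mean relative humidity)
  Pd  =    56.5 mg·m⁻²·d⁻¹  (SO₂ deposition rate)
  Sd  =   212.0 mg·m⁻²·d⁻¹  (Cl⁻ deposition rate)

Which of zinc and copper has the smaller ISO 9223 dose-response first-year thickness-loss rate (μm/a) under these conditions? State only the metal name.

zinc: f(T) = -0.071·(T−10) [T>10 °C] = -0.9372
  sulphur-dioxide contribution → 0.4104 μm/a
  chloride contribution → 4.203 μm/a
  ⇒ r_corr(zinc) = 4.613 μm/a
copper: f(T) = -0.080·(T−10) [T>10 °C] = -1.0560
  sulphur-dioxide contribution → 0.152 μm/a
  chloride contribution → 1.056 μm/a
  total first-year rate 1.208 μm/a
Ordering by μm/a: zinc (4.61) > copper (1.21)

copper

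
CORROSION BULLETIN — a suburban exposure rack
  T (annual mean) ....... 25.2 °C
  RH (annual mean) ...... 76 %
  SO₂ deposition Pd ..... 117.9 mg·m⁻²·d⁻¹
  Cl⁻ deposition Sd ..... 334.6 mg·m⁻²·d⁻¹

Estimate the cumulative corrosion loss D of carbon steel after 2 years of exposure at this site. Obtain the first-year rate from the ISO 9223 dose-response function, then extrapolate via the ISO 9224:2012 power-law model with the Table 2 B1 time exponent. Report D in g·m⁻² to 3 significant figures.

carbon steel: T>10 °C ⇒ hinge -0.054·(25.2−10) = -0.8208
  SO₂ term: 1.77·117.9^0.52·exp(0.02·76-0.8208) = 42.54
  Cl⁻ term: 0.102·334.6^0.62·exp(0.033·76+0.04·25.2) = 126.1
  sum: 42.54 + 126.1 → r_corr = 168.7 μm/a
ISO 9224: D(t) = r_corr · t^b with b = 0.523 (carbon steel, B1)
  D(2) = 168.7 × 2^0.523 = 168.7 × 1.437 = 242.4 μm
  Mass loss = 242.4 μm × 7.85 g/cm³ = 1903 g·m⁻²

D(2) = 1.90e+03 g·m⁻²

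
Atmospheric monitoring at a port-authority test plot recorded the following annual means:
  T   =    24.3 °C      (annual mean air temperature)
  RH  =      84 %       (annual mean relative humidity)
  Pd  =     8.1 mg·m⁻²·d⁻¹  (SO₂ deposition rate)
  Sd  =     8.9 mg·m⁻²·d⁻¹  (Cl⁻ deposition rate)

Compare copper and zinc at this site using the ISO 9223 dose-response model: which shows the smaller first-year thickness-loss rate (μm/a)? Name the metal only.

zinc

copper: T>10 °C ⇒ hinge -0.080·(24.3−10) = -1.1440
  Pd branch = 0.0053·Pd^0.26·e^(0.059·RH+f) = 0.4131 μm/a
  Sd branch = 0.01025·Sd^0.27·e^(0.036·RH+0.049·T) = 1.252 μm/a
  sum: 0.4131 + 1.252 → r_corr = 1.665 μm/a
zinc: f(T) = -0.071·(T−10) [T>10 °C] = -1.0153
  SO₂ term: 0.0129·8.1^0.44·exp(0.046·84-1.0153) = 0.5591
  Sd branch = 0.0175·Sd^0.57·e^(0.008·RH+0.085·T) = 0.9399 μm/a
  sum: 0.5591 + 0.9399 → r_corr = 1.499 μm/a
Ordering by μm/a: copper (1.66) > zinc (1.5)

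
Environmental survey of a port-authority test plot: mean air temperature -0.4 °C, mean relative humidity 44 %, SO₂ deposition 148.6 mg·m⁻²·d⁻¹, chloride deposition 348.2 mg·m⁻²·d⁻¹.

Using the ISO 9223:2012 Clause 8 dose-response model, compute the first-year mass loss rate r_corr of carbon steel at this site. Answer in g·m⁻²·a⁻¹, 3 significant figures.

r_corr = 222 g·m⁻²·a⁻¹

carbon steel: f(T) = +0.150·(T−10) [T≤10 °C] = -1.5600
  SO₂ term: 1.77·148.6^0.52·exp(0.02·44-1.5600) = 12.08
  Cl⁻ term: 0.102·348.2^0.62·exp(0.033·44+0.04·-0.4) = 16.15
  sum: 12.08 + 16.15 → r_corr = 28.23 μm/a
Convert to mass loss: 28.23 μm/a × 7.85 g/cm³ = 221.6 g·m⁻²·a⁻¹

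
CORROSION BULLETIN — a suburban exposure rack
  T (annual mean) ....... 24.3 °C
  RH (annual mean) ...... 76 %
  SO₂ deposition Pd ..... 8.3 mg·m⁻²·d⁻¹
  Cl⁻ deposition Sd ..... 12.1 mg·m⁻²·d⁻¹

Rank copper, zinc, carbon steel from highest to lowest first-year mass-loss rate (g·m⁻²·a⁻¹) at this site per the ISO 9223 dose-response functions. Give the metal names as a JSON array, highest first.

copper: T>10 °C ⇒ hinge -0.080·(24.3−10) = -1.1440
  SO₂ term: 0.0053·8.3^0.26·exp(0.059·76-1.1440) = 0.2593
  Cl⁻ term: 0.01025·12.1^0.27·exp(0.036·76+0.049·24.3) = 1.02
  r_corr = 0.2593 + 1.02 = 1.279 μm/a
  mass loss = 1.279 μm/a × 8.96 g/cm³ = 11.46 g·m⁻²·a⁻¹
zinc: temperature factor f = -0.071·(14.3) = -1.0153
  Pd branch = 0.0129·Pd^0.44·e^(0.046·RH+f) = 0.3911 μm/a
  Cl⁻ term: 0.0175·12.1^0.57·exp(0.008·76+0.085·24.3) = 1.05
  sum: 0.3911 + 1.05 → r_corr = 1.441 μm/a
  mass loss = 1.441 μm/a × 7.14 g/cm³ = 10.29 g·m⁻²·a⁻¹
carbon steel: temperature factor f = -0.054·(14.3) = -0.7722
  Pd branch = 1.77·Pd^0.52·e^(0.02·RH+f) = 11.24 μm/a
  Cl⁻ term: 0.102·12.1^0.62·exp(0.033·76+0.04·24.3) = 15.53
  sum: 11.24 + 15.53 → r_corr = 26.77 μm/a
  mass loss = 26.77 μm/a × 7.85 g/cm³ = 210.2 g·m⁻²·a⁻¹
Ordering by g·m⁻²·a⁻¹: carbon steel (210) > copper (11.5) > zinc (10.3)

["carbon steel", "copper", "zinc"]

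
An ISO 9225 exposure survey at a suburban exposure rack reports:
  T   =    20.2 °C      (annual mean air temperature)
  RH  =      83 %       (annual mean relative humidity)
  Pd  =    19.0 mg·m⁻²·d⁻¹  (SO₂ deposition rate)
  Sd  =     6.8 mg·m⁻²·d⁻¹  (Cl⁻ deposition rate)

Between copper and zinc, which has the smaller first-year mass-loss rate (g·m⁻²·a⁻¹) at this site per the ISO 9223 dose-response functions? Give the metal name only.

copper: f(T) = -0.080·(T−10) [T>10 °C] = -0.8160
  sulphur-dioxide contribution → 0.6747 μm/a
  chloride contribution → 0.9184 μm/a
  ⇒ r_corr(copper) = 1.593 μm/a
  mass loss = 1.593 μm/a × 8.96 g/cm³ = 14.27 g·m⁻²·a⁻¹
zinc: f(T) = -0.071·(T−10) [T>10 °C] = -0.7242
  sulphur-dioxide contribution → 1.04 μm/a
  chloride contribution → 0.5644 μm/a
  ⇒ r_corr(zinc) = 1.604 μm/a
  mass loss = 1.604 μm/a × 7.14 g/cm³ = 11.45 g·m⁻²·a⁻¹
Ordering by g·m⁻²·a⁻¹: copper (14.3) > zinc (11.5)

zinc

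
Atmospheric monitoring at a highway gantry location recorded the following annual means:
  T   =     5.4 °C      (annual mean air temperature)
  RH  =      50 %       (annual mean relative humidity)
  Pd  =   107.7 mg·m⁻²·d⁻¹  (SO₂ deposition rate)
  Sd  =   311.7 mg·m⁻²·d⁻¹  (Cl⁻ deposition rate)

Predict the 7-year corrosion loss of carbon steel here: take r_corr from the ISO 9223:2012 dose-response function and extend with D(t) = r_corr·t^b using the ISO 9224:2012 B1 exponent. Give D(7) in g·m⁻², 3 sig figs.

carbon steel: temperature factor f = +0.150·(-4.6) = -0.6900
  Pd branch = 1.77·Pd^0.52·e^(0.02·RH+f) = 27.5 μm/a
  Cl⁻ term: 0.102·311.7^0.62·exp(0.033·50+0.04·5.4) = 23.18
  r_corr = 27.5 + 23.18 = 50.68 μm/a
Long-term exponent b (ISO 9224 Table 2, B1) = 0.523
  D(7) = 50.68 × 7^0.523 = 50.68 × 2.767 = 140.2 μm
  Mass loss = 140.2 μm × 7.85 g/cm³ = 1101 g·m⁻²

D(7) = 1.10e+03 g·m⁻²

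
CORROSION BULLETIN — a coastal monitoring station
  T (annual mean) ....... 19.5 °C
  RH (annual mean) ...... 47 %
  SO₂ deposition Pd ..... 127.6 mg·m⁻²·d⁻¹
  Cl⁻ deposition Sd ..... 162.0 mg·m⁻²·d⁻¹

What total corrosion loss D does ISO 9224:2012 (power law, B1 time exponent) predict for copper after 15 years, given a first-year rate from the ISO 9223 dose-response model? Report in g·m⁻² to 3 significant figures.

copper: temperature factor f = -0.080·(9.5) = -0.7600
  sulphur-dioxide contribution → 0.14 μm/a
  chloride contribution → 0.5716 μm/a
  total first-year rate 0.7116 μm/a
Long-term exponent b (ISO 9224 Table 2, B1) = 0.667
  D(15) = 0.7116 × 15^0.667 = 0.7116 × 6.088 = 4.332 μm
  Mass loss = 4.332 μm × 8.96 g/cm³ = 38.81 g·m⁻²

D(15) = 38.8 g·m⁻²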